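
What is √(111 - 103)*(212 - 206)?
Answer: 12*√2 ≈ 16.971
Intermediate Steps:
√(111 - 103)*(212 - 206) = √8*6 = (2*√2)*6 = 12*√2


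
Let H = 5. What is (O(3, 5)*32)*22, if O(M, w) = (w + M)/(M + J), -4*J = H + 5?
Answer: 11264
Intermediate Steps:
J = -5/2 (J = -(5 + 5)/4 = -¼*10 = -5/2 ≈ -2.5000)
O(M, w) = (M + w)/(-5/2 + M) (O(M, w) = (w + M)/(M - 5/2) = (M + w)/(-5/2 + M))
(O(3, 5)*32)*22 = ((2*(3 + 5)/(-5 + 2*3))*32)*22 = ((2*8/(-5 + 6))*32)*22 = ((2*8/1)*32)*22 = ((2*1*8)*32)*22 = (16*32)*22 = 512*22 = 11264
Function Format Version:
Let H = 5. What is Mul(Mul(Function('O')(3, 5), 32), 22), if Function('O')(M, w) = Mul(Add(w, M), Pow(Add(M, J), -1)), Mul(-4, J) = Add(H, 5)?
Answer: 11264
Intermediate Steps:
J = Rational(-5, 2) (J = Mul(Rational(-1, 4), Add(5, 5)) = Mul(Rational(-1, 4), 10) = Rational(-5, 2) ≈ -2.5000)
Function('O')(M, w) = Mul(Pow(Add(Rational(-5, 2), M), -1), Add(M, w)) (Function('O')(M, w) = Mul(Add(w, M), Pow(Add(M, Rational(-5, 2)), -1)) = Mul(Add(M, w), Pow(Add(Rational(-5, 2), M), -1)) = Mul(Pow(Add(Rational(-5, 2), M), -1), Add(M, w)))
Mul(Mul(Function('O')(3, 5), 32), 22) = Mul(Mul(Mul(2, Pow(Add(-5, Mul(2, 3)), -1), Add(3, 5)), 32), 22) = Mul(Mul(Mul(2, Pow(Add(-5, 6), -1), 8), 32), 22) = Mul(Mul(Mul(2, Pow(1, -1), 8), 32), 22) = Mul(Mul(Mul(2, 1, 8), 32), 22) = Mul(Mul(16, 32), 22) = Mul(512, 22) = 11264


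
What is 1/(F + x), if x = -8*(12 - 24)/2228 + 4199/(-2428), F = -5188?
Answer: -1352396/7018511019 ≈ -0.00019269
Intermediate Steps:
x = -2280571/1352396 (x = -8*(-12)*(1/2228) + 4199*(-1/2428) = 96*(1/2228) - 4199/2428 = 24/557 - 4199/2428 = -2280571/1352396 ≈ -1.6863)
1/(F + x) = 1/(-5188 - 2280571/1352396) = 1/(-7018511019/1352396) = -1352396/7018511019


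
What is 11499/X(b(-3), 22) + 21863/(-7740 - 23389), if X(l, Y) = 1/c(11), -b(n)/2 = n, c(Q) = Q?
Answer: 3937454218/31129 ≈ 1.2649e+5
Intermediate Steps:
b(n) = -2*n
X(l, Y) = 1/11
11499/X(b(-3), 22) + 21863/(-7740 - 23389) = 11499/(1/11) + 21863/(-7740 - 23389) = 11499*11 + 21863/(-31129) = 126489 + 21863*(-1/31129) = 126489 - 21863/31129 = 3937454218/31129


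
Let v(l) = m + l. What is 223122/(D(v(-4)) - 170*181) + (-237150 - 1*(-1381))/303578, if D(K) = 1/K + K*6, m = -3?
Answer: -174998783459/21825740310 ≈ -8.0180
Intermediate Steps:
v(l) = -3 + l
D(K) = 1/K + 6*K
223122/(D(v(-4)) - 170*181) + (-237150 - 1*(-1381))/303578 = 223122/((1/(-3 - 4) + 6*(-3 - 4)) - 170*181) + (-237150 - 1*(-1381))/303578 = 223122/((1/(-7) + 6*(-7)) - 30770) + (-237150 + 1381)*(1/303578) = 223122/((-⅐ - 42) - 30770) - 235769*1/303578 = 223122/(-295/7 - 30770) - 235769/303578 = 223122/(-215685/7) - 235769/303578 = 223122*(-7/215685) - 235769/303578 = -520618/71895 - 235769/303578 = -174998783459/21825740310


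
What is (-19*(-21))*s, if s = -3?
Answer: -1197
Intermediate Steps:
(-19*(-21))*s = -19*(-21)*(-3) = 399*(-3) = -1197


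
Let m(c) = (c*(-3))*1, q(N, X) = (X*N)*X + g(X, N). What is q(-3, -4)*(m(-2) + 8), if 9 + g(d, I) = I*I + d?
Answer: -728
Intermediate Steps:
g(d, I) = -9 + d + I**2 (g(d, I) = -9 + (I*I + d) = -9 + (I**2 + d) = -9 + (d + I**2) = -9 + d + I**2)
q(N, X) = -9 + X + N**2 + N*X**2 (q(N, X) = (X*N)*X + (-9 + X + N**2) = (N*X)*X + (-9 + X + N**2) = N*X**2 + (-9 + X + N**2) = -9 + X + N**2 + N*X**2)
m(c) = -3*c (m(c) = -3*c*1 = -3*c)
q(-3, -4)*(m(-2) + 8) = (-9 - 4 + (-3)**2 - 3*(-4)**2)*(-3*(-2) + 8) = (-9 - 4 + 9 - 3*16)*(6 + 8) = (-9 - 4 + 9 - 48)*14 = -52*14 = -728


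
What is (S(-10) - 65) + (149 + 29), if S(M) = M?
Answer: 103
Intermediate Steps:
(S(-10) - 65) + (149 + 29) = (-10 - 65) + (149 + 29) = -75 + 178 = 103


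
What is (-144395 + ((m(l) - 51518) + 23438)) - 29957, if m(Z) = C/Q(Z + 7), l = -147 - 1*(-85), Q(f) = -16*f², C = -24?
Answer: -1224713597/6050 ≈ -2.0243e+5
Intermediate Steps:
l = -62 (l = -147 + 85 = -62)
m(Z) = 3/(2*(7 + Z)²) (m(Z) = -24*(-1/(16*(Z + 7)²)) = -24*(-1/(16*(7 + Z)²)) = -(-3)/(2*(7 + Z)²) = 3/(2*(7 + Z)²))
(-144395 + ((m(l) - 51518) + 23438)) - 29957 = (-144395 + ((3/(2*(7 - 62)²) - 51518) + 23438)) - 29957 = (-144395 + (((3/2)/(-55)² - 51518) + 23438)) - 29957 = (-144395 + (((3/2)*(1/3025) - 51518) + 23438)) - 29957 = (-144395 + ((3/6050 - 51518) + 23438)) - 29957 = (-144395 + (-311683897/6050 + 23438)) - 29957 = (-144395 - 169883997/6050) - 29957 = -1043473747/6050 - 29957 = -1224713597/6050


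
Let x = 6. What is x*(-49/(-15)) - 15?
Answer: 23/5 ≈ 4.6000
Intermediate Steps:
x*(-49/(-15)) - 15 = 6*(-49/(-15)) - 15 = 6*(-49*(-1/15)) - 15 = 6*(49/15) - 15 = 98/5 - 15 = 23/5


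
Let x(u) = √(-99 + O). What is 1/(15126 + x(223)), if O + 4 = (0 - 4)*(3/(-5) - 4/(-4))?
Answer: 75630/1143979903 - I*√2615/1143979903 ≈ 6.6111e-5 - 4.4701e-8*I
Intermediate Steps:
O = -28/5 (O = -4 + (0 - 4)*(3/(-5) - 4/(-4)) = -4 - 4*(3*(-⅕) - 4*(-¼)) = -4 - 4*(-⅗ + 1) = -4 - 4*⅖ = -4 - 8/5 = -28/5 ≈ -5.6000)
x(u) = I*√2615/5 (x(u) = √(-99 - 28/5) = √(-523/5) = I*√2615/5)
1/(15126 + x(223)) = 1/(15126 + I*√2615/5)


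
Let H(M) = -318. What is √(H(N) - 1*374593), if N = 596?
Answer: I*√374911 ≈ 612.3*I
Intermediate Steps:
√(H(N) - 1*374593) = √(-318 - 1*374593) = √(-318 - 374593) = √(-374911) = I*√374911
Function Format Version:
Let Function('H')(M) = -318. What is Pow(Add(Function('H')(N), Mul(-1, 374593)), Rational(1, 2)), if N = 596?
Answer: Mul(I, Pow(374911, Rational(1, 2))) ≈ Mul(612.30, I)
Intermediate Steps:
Pow(Add(Function('H')(N), Mul(-1, 374593)), Rational(1, 2)) = Pow(Add(-318, Mul(-1, 374593)), Rational(1, 2)) = Pow(Add(-318, -374593), Rational(1, 2)) = Pow(-374911, Rational(1, 2)) = Mul(I, Pow(374911, Rational(1, 2)))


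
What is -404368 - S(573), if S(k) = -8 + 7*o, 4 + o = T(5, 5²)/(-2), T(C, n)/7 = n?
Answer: -807439/2 ≈ -4.0372e+5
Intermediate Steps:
T(C, n) = 7*n
o = -183/2 (o = -4 + (7*5²)/(-2) = -4 + (7*25)*(-½) = -4 + 175*(-½) = -4 - 175/2 = -183/2 ≈ -91.500)
S(k) = -1297/2 (S(k) = -8 + 7*(-183/2) = -8 - 1281/2 = -1297/2)
-404368 - S(573) = -404368 - 1*(-1297/2) = -404368 + 1297/2 = -807439/2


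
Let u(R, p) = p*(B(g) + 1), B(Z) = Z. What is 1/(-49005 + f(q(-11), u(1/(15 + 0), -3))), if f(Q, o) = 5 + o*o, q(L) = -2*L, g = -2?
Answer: -1/48991 ≈ -2.0412e-5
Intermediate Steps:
u(R, p) = -p (u(R, p) = p*(-2 + 1) = p*(-1) = -p)
f(Q, o) = 5 + o²
1/(-49005 + f(q(-11), u(1/(15 + 0), -3))) = 1/(-49005 + (5 + (-1*(-3))²)) = 1/(-49005 + (5 + 3²)) = 1/(-49005 + (5 + 9)) = 1/(-49005 + 14) = 1/(-48991) = -1/48991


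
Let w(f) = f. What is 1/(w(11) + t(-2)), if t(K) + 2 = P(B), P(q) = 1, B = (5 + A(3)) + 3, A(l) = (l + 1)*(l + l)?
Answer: 1/10 ≈ 0.10000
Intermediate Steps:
A(l) = 2*l*(1 + l) (A(l) = (1 + l)*(2*l) = 2*l*(1 + l))
B = 32 (B = (5 + 2*3*(1 + 3)) + 3 = (5 + 2*3*4) + 3 = (5 + 24) + 3 = 29 + 3 = 32)
t(K) = -1 (t(K) = -2 + 1 = -1)
1/(w(11) + t(-2)) = 1/(11 - 1) = 1/10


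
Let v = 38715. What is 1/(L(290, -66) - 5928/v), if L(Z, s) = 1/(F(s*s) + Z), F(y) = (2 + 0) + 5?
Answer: -3832785/573967 ≈ -6.6777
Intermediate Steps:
F(y) = 7 (F(y) = 2 + 5 = 7)
L(Z, s) = 1/(7 + Z)
1/(L(290, -66) - 5928/v) = 1/(1/(7 + 290) - 5928/38715) = 1/(1/297 - 5928*1/38715) = 1/(1/297 - 1976/12905) = 1/(-573967/3832785) = -3832785/573967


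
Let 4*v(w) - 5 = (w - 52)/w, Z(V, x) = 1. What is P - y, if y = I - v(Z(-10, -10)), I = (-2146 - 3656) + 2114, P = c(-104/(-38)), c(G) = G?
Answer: 139811/38 ≈ 3679.2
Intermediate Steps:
P = 52/19 (P = -104/(-38) = -104*(-1/38) = 52/19 ≈ 2.7368)
I = -3688 (I = -5802 + 2114 = -3688)
v(w) = 5/4 + (-52 + w)/(4*w) (v(w) = 5/4 + ((w - 52)/w)/4 = 5/4 + ((-52 + w)/w)/4 = 5/4 + (-52 + w)/(4*w))
y = -7353/2 (y = -3688 - (3/2 - 13/1) = -3688 - (3/2 - 13*1) = -3688 - (3/2 - 13) = -3688 - 1*(-23/2) = -3688 + 23/2 = -7353/2 ≈ -3676.5)
P - y = 52/19 - 1*(-7353/2) = 52/19 + 7353/2 = 139811/38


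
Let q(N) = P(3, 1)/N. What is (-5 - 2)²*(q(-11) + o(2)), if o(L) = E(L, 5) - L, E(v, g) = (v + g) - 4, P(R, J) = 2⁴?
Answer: -245/11 ≈ -22.273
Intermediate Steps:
P(R, J) = 16
E(v, g) = -4 + g + v (E(v, g) = (g + v) - 4 = -4 + g + v)
q(N) = 16/N
o(L) = 1 (o(L) = (-4 + 5 + L) - L = (1 + L) - L = 1)
(-5 - 2)²*(q(-11) + o(2)) = (-5 - 2)²*(16/(-11) + 1) = (-7)²*(16*(-1/11) + 1) = 49*(-16/11 + 1) = 49*(-5/11) = -245/11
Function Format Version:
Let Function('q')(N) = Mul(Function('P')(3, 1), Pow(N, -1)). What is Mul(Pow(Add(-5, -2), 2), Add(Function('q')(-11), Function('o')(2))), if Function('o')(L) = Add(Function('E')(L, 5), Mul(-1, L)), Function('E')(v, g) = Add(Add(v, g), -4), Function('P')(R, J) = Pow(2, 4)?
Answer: Rational(-245, 11) ≈ -22.273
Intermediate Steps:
Function('P')(R, J) = 16
Function('E')(v, g) = Add(-4, g, v) (Function('E')(v, g) = Add(Add(g, v), -4) = Add(-4, g, v))
Function('q')(N) = Mul(16, Pow(N, -1))
Function('o')(L) = 1 (Function('o')(L) = Add(Add(-4, 5, L), Mul(-1, L)) = Add(Add(1, L), Mul(-1, L)) = 1)
Mul(Pow(Add(-5, -2), 2), Add(Function('q')(-11), Function('o')(2))) = Mul(Pow(Add(-5, -2), 2), Add(Mul(16, Pow(-11, -1)), 1)) = Mul(Pow(-7, 2), Add(Mul(16, Rational(-1, 11)), 1)) = Mul(49, Add(Rational(-16, 11), 1)) = Mul(49, Rational(-5, 11)) = Rational(-245, 11)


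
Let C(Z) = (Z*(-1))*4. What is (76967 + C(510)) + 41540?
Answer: 116467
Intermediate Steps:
C(Z) = -4*Z (C(Z) = -Z*4 = -4*Z)
(76967 + C(510)) + 41540 = (76967 - 4*510) + 41540 = (76967 - 2040) + 41540 = 74927 + 41540 = 116467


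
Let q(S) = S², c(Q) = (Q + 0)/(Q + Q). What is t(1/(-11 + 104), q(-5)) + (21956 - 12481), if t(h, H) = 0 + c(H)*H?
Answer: 18975/2 ≈ 9487.5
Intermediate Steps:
c(Q) = ½ (c(Q) = Q/((2*Q)) = Q*(1/(2*Q)) = ½)
t(h, H) = H/2 (t(h, H) = 0 + H/2 = H/2)
t(1/(-11 + 104), q(-5)) + (21956 - 12481) = (½)*(-5)² + (21956 - 12481) = (½)*25 + 9475 = 25/2 + 9475 = 18975/2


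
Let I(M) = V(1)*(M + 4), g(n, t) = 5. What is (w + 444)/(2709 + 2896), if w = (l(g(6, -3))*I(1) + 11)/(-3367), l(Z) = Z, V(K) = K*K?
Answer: 1494912/18872035 ≈ 0.079213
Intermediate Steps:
V(K) = K²
I(M) = 4 + M (I(M) = 1²*(M + 4) = 1*(4 + M) = 4 + M)
w = -36/3367 (w = (5*(4 + 1) + 11)/(-3367) = (5*5 + 11)*(-1/3367) = (25 + 11)*(-1/3367) = 36*(-1/3367) = -36/3367 ≈ -0.010692)
(w + 444)/(2709 + 2896) = (-36/3367 + 444)/(2709 + 2896) = (1494912/3367)/5605 = (1494912/3367)*(1/5605) = 1494912/18872035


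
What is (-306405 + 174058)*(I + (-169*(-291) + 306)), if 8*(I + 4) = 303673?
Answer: -92579505787/8 ≈ -1.1572e+10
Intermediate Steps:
I = 303641/8 (I = -4 + (1/8)*303673 = -4 + 303673/8 = 303641/8 ≈ 37955.)
(-306405 + 174058)*(I + (-169*(-291) + 306)) = (-306405 + 174058)*(303641/8 + (-169*(-291) + 306)) = -132347*(303641/8 + (49179 + 306)) = -132347*(303641/8 + 49485) = -132347*699521/8 = -92579505787/8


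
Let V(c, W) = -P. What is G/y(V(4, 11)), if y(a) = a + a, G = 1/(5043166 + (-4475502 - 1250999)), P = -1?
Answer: -1/1366670 ≈ -7.3171e-7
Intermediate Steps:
V(c, W) = 1 (V(c, W) = -1*(-1) = 1)
G = -1/683335 (G = 1/(5043166 - 5726501) = 1/(-683335) = -1/683335 ≈ -1.4634e-6)
y(a) = 2*a
G/y(V(4, 11)) = -1/(683335*(2*1)) = -1/683335/2 = -1/683335*½ = -1/1366670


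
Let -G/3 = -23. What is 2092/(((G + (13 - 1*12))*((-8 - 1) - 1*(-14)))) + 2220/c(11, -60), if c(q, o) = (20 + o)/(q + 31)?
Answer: -406879/175 ≈ -2325.0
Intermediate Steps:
G = 69 (G = -3*(-23) = 69)
c(q, o) = (20 + o)/(31 + q)
2092/(((G + (13 - 1*12))*((-8 - 1) - 1*(-14)))) + 2220/c(11, -60) = 2092/(((69 + (13 - 1*12))*((-8 - 1) - 1*(-14)))) + 2220/(((20 - 60)/(31 + 11))) = 2092/(((69 + (13 - 12))*(-9 + 14))) + 2220/((-40/42)) = 2092/(((69 + 1)*5)) + 2220/(((1/42)*(-40))) = 2092/((70*5)) + 2220/(-20/21) = 2092/350 + 2220*(-21/20) = 2092*(1/350) - 2331 = 1046/175 - 2331 = -406879/175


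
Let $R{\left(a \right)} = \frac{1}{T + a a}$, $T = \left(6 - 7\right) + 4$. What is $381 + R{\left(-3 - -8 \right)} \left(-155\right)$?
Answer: $\frac{10513}{28} \approx 375.46$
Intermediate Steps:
$T = 3$ ($T = -1 + 4 = 3$)
$R{\left(a \right)} = \frac{1}{3 + a^{2}}$ ($R{\left(a \right)} = \frac{1}{3 + a a} = \frac{1}{3 + a^{2}}$)
$381 + R{\left(-3 - -8 \right)} \left(-155\right) = 381 + \frac{1}{3 + \left(-3 - -8\right)^{2}} \left(-155\right) = 381 + \frac{1}{3 + \left(-3 + 8\right)^{2}} \left(-155\right) = 381 + \frac{1}{3 + 5^{2}} \left(-155\right) = 381 + \frac{1}{3 + 25} \left(-155\right) = 381 + \frac{1}{28} \left(-155\right) = 381 - \frac{155}{28} = \frac{10513}{28}$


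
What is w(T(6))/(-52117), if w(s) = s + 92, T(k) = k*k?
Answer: -128/52117 ≈ -0.0024560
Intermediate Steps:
T(k) = k²
w(s) = 92 + s
w(T(6))/(-52117) = (92 + 6²)/(-52117) = (92 + 36)*(-1/52117) = 128*(-1/52117) = -128/52117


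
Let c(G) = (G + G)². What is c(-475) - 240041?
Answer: 662459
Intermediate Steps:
c(G) = 4*G² (c(G) = (2*G)² = 4*G²)
c(-475) - 240041 = 4*(-475)² - 240041 = 4*225625 - 240041 = 902500 - 240041 = 662459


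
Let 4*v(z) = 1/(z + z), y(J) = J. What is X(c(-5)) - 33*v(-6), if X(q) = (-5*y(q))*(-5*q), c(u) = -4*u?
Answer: 160011/16 ≈ 10001.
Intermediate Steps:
X(q) = 25*q² (X(q) = (-5*q)*(-5*q) = 25*q²)
v(z) = 1/(8*z) (v(z) = 1/(4*(z + z)) = 1/(4*((2*z))) = (1/(2*z))/4 = 1/(8*z))
X(c(-5)) - 33*v(-6) = 25*(-4*(-5))² - 33/(8*(-6)) = 25*20² - 33*(-1)/(8*6) = 25*400 - 33*(-1/48) = 10000 + 11/16 = 160011/16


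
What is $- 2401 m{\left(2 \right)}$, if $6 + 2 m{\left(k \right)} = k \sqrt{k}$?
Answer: $7203 - 2401 \sqrt{2} \approx 3807.5$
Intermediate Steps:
$m{\left(k \right)} = -3 + \frac{k^{\frac{3}{2}}}{2}$ ($m{\left(k \right)} = -3 + \frac{k \sqrt{k}}{2} = -3 + \frac{k^{\frac{3}{2}}}{2}$)
$- 2401 m{\left(2 \right)} = - 2401 \left(-3 + \frac{2^{\frac{3}{2}}}{2}\right) = - 2401 \left(-3 + \frac{2 \sqrt{2}}{2}\right) = - 2401 \left(-3 + \sqrt{2}\right) = 7203 - 2401 \sqrt{2}$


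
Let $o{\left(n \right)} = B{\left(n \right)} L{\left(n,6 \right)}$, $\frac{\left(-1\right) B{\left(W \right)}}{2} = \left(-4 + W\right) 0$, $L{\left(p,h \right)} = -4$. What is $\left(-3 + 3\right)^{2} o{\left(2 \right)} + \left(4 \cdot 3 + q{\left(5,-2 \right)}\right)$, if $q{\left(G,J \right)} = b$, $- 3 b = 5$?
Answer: $\frac{31}{3} \approx 10.333$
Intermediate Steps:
$b = - \frac{5}{3}$ ($b = \left(- \frac{1}{3}\right) 5 = - \frac{5}{3} \approx -1.6667$)
$q{\left(G,J \right)} = - \frac{5}{3}$
$B{\left(W \right)} = 0$ ($B{\left(W \right)} = - 2 \left(-4 + W\right) 0 = \left(-2\right) 0 = 0$)
$o{\left(n \right)} = 0$ ($o{\left(n \right)} = 0 \left(-4\right) = 0$)
$\left(-3 + 3\right)^{2} o{\left(2 \right)} + \left(4 \cdot 3 + q{\left(5,-2 \right)}\right) = \left(-3 + 3\right)^{2} \cdot 0 + \left(4 \cdot 3 - \frac{5}{3}\right) = 0^{2} \cdot 0 + \left(12 - \frac{5}{3}\right) = 0 \cdot 0 + \frac{31}{3} = 0 + \frac{31}{3} = \frac{31}{3}$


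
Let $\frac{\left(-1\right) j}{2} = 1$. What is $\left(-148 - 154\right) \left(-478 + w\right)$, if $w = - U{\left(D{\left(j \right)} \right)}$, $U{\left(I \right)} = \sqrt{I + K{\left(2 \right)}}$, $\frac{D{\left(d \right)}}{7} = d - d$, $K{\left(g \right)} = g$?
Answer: $144356 + 302 \sqrt{2} \approx 1.4478 \cdot 10^{5}$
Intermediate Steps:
$j = -2$ ($j = \left(-2\right) 1 = -2$)
$D{\left(d \right)} = 0$ ($D{\left(d \right)} = 7 \left(d - d\right) = 7 \cdot 0 = 0$)
$U{\left(I \right)} = \sqrt{2 + I}$ ($U{\left(I \right)} = \sqrt{I + 2} = \sqrt{2 + I}$)
$w = - \sqrt{2}$ ($w = - \sqrt{2 + 0} = - \sqrt{2} \approx -1.4142$)
$\left(-148 - 154\right) \left(-478 + w\right) = \left(-148 - 154\right) \left(-478 - \sqrt{2}\right) = - 302 \left(-478 - \sqrt{2}\right) = 144356 + 302 \sqrt{2}$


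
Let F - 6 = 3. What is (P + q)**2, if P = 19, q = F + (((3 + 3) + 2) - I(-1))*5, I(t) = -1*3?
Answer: 6889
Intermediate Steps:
I(t) = -3
F = 9 (F = 6 + 3 = 9)
q = 64 (q = 9 + (((3 + 3) + 2) - 1*(-3))*5 = 9 + ((6 + 2) + 3)*5 = 9 + (8 + 3)*5 = 9 + 11*5 = 9 + 55 = 64)
(P + q)**2 = (19 + 64)**2 = 83**2 = 6889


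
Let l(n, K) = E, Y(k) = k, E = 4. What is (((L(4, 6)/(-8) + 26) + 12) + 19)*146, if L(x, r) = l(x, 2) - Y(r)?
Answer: 16717/2 ≈ 8358.5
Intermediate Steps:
l(n, K) = 4
L(x, r) = 4 - r
(((L(4, 6)/(-8) + 26) + 12) + 19)*146 = ((((4 - 1*6)/(-8) + 26) + 12) + 19)*146 = ((((4 - 6)*(-1/8) + 26) + 12) + 19)*146 = (((-2*(-1/8) + 26) + 12) + 19)*146 = (((1/4 + 26) + 12) + 19)*146 = ((105/4 + 12) + 19)*146 = (153/4 + 19)*146 = (229/4)*146 = 16717/2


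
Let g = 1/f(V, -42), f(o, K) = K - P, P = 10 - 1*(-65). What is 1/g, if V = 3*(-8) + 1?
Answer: -117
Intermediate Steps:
P = 75 (P = 10 + 65 = 75)
V = -23 (V = -24 + 1 = -23)
f(o, K) = -75 + K (f(o, K) = K - 1*75 = K - 75 = -75 + K)
g = -1/117 (g = 1/(-75 - 42) = 1/(-117) = -1/117 ≈ -0.0085470)
1/g = 1/(-1/117) = -117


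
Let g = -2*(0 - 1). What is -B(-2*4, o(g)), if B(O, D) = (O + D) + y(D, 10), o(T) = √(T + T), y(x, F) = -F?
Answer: 16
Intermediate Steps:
g = 2 (g = -2*(-1) = 2)
o(T) = √2*√T (o(T) = √(2*T) = √2*√T)
B(O, D) = -10 + D + O (B(O, D) = (O + D) - 1*10 = (D + O) - 10 = -10 + D + O)
-B(-2*4, o(g)) = -(-10 + √2*√2 - 2*4) = -(-10 + 2 - 8) = -1*(-16) = 16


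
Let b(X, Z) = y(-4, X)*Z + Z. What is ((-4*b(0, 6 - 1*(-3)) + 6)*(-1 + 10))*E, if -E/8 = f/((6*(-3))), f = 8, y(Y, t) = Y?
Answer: 3648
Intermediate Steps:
b(X, Z) = -3*Z (b(X, Z) = -4*Z + Z = -3*Z)
E = 32/9 (E = -64/(6*(-3)) = -64/(-18) = -64*(-1)/18 = -8*(-4/9) = 32/9 ≈ 3.5556)
((-4*b(0, 6 - 1*(-3)) + 6)*(-1 + 10))*E = ((-(-12)*(6 - 1*(-3)) + 6)*(-1 + 10))*(32/9) = ((-(-12)*(6 + 3) + 6)*9)*(32/9) = ((-(-12)*9 + 6)*9)*(32/9) = ((-4*(-27) + 6)*9)*(32/9) = ((108 + 6)*9)*(32/9) = (114*9)*(32/9) = 1026*(32/9) = 3648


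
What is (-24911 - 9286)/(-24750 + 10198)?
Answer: 34197/14552 ≈ 2.3500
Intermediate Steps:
(-24911 - 9286)/(-24750 + 10198) = -34197/(-14552) = -34197*(-1/14552) = 34197/14552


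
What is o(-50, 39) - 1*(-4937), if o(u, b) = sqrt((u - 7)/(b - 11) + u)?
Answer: 4937 + I*sqrt(10199)/14 ≈ 4937.0 + 7.2136*I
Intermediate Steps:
o(u, b) = sqrt(u + (-7 + u)/(-11 + b)) (o(u, b) = sqrt((-7 + u)/(-11 + b) + u) = sqrt(u + (-7 + u)/(-11 + b)))
o(-50, 39) - 1*(-4937) = sqrt((-7 - 50 - 50*(-11 + 39))/(-11 + 39)) - 1*(-4937) = sqrt((-7 - 50 - 50*28)/28) + 4937 = sqrt((-7 - 50 - 1400)/28) + 4937 = sqrt((1/28)*(-1457)) + 4937 = sqrt(-1457/28) + 4937 = I*sqrt(10199)/14 + 4937 = 4937 + I*sqrt(10199)/14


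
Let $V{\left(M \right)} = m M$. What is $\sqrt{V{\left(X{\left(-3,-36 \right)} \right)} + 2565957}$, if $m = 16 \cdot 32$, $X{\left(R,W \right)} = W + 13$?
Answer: $\sqrt{2554181} \approx 1598.2$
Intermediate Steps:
$X{\left(R,W \right)} = 13 + W$
$m = 512$
$V{\left(M \right)} = 512 M$
$\sqrt{V{\left(X{\left(-3,-36 \right)} \right)} + 2565957} = \sqrt{512 \left(13 - 36\right) + 2565957} = \sqrt{512 \left(-23\right) + 2565957} = \sqrt{-11776 + 2565957} = \sqrt{2554181}$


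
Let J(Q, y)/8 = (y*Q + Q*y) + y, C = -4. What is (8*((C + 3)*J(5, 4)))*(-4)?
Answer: 11264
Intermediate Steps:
J(Q, y) = 8*y + 16*Q*y (J(Q, y) = 8*((y*Q + Q*y) + y) = 8*((Q*y + Q*y) + y) = 8*(2*Q*y + y) = 8*(y + 2*Q*y) = 8*y + 16*Q*y)
(8*((C + 3)*J(5, 4)))*(-4) = (8*((-4 + 3)*(8*4*(1 + 2*5))))*(-4) = (8*(-8*4*(1 + 10)))*(-4) = (8*(-8*4*11))*(-4) = (8*(-1*352))*(-4) = (8*(-352))*(-4) = -2816*(-4) = 11264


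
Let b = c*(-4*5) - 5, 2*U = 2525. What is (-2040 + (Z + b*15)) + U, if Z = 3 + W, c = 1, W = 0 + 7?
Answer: -2285/2 ≈ -1142.5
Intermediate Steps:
U = 2525/2 (U = (1/2)*2525 = 2525/2 ≈ 1262.5)
W = 7
Z = 10 (Z = 3 + 7 = 10)
b = -25 (b = 1*(-4*5) - 5 = 1*(-20) - 5 = -20 - 5 = -25)
(-2040 + (Z + b*15)) + U = (-2040 + (10 - 25*15)) + 2525/2 = (-2040 + (10 - 375)) + 2525/2 = (-2040 - 365) + 2525/2 = -2405 + 2525/2 = -2285/2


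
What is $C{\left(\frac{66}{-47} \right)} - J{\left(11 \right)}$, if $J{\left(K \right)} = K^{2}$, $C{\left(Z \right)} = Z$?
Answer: $- \frac{5753}{47} \approx -122.4$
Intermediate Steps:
$C{\left(\frac{66}{-47} \right)} - J{\left(11 \right)} = \frac{66}{-47} - 11^{2} = 66 \left(- \frac{1}{47}\right) - 121 = - \frac{66}{47} - 121 = - \frac{5753}{47}$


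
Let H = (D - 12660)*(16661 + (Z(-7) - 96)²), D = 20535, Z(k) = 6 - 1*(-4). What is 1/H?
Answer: 1/189448875 ≈ 5.2785e-9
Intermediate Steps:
Z(k) = 10 (Z(k) = 6 + 4 = 10)
H = 189448875 (H = (20535 - 12660)*(16661 + (10 - 96)²) = 7875*(16661 + (-86)²) = 7875*(16661 + 7396) = 7875*24057 = 189448875)
1/H = 1/189448875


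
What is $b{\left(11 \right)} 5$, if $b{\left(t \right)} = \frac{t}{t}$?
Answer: $5$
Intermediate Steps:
$b{\left(t \right)} = 1$
$b{\left(11 \right)} 5 = 1 \cdot 5 = 5$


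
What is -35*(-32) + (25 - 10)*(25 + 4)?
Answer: 1555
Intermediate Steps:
-35*(-32) + (25 - 10)*(25 + 4) = 1120 + 15*29 = 1120 + 435 = 1555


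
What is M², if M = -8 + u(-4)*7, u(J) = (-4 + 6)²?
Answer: 400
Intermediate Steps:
u(J) = 4 (u(J) = 2² = 4)
M = 20 (M = -8 + 4*7 = -8 + 28 = 20)
M² = 20² = 400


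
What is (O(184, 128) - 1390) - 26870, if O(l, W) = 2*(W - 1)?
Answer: -28006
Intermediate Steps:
O(l, W) = -2 + 2*W (O(l, W) = 2*(-1 + W) = -2 + 2*W)
(O(184, 128) - 1390) - 26870 = ((-2 + 2*128) - 1390) - 26870 = ((-2 + 256) - 1390) - 26870 = (254 - 1390) - 26870 = -1136 - 26870 = -28006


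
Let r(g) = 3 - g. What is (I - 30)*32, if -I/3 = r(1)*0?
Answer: -960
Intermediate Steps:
I = 0 (I = -3*(3 - 1*1)*0 = -3*(3 - 1)*0 = -6*0 = -3*0 = 0)
(I - 30)*32 = (0 - 30)*32 = -30*32 = -960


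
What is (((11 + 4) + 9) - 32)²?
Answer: 64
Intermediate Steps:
(((11 + 4) + 9) - 32)² = ((15 + 9) - 32)² = (24 - 32)² = (-8)² = 64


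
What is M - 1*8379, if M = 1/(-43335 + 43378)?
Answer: -360296/43 ≈ -8379.0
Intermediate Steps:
M = 1/43 ≈ 0.023256
M - 1*8379 = 1/43 - 1*8379 = 1/43 - 8379 = -360296/43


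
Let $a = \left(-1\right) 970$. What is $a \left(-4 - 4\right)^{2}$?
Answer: $-62080$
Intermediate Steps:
$a = -970$
$a \left(-4 - 4\right)^{2} = - 970 \left(-4 - 4\right)^{2} = - 970 \left(-8\right)^{2} = \left(-970\right) 64 = -62080$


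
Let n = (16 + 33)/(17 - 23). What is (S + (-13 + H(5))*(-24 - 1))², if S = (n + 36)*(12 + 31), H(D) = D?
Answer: 70241161/36 ≈ 1.9511e+6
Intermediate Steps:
n = -49/6 (n = 49/(-6) = 49*(-⅙) = -49/6 ≈ -8.1667)
S = 7181/6 (S = (-49/6 + 36)*(12 + 31) = (167/6)*43 = 7181/6 ≈ 1196.8)
(S + (-13 + H(5))*(-24 - 1))² = (7181/6 + (-13 + 5)*(-24 - 1))² = (7181/6 - 8*(-25))² = (7181/6 + 200)² = (8381/6)² = 70241161/36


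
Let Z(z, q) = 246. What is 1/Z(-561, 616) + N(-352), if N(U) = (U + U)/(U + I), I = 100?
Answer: 14453/5166 ≈ 2.7977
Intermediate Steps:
N(U) = 2*U/(100 + U) (N(U) = (U + U)/(U + 100) = (2*U)/(100 + U) = 2*U/(100 + U))
1/Z(-561, 616) + N(-352) = 1/246 + 2*(-352)/(100 - 352) = 1/246 + 2*(-352)/(-252) = 1/246 + 2*(-352)*(-1/252) = 1/246 + 176/63 = 14453/5166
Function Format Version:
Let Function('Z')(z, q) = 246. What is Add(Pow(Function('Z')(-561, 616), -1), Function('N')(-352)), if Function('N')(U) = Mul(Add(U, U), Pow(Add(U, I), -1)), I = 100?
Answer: Rational(14453, 5166) ≈ 2.7977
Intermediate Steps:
Function('N')(U) = Mul(2, U, Pow(Add(100, U), -1)) (Function('N')(U) = Mul(Add(U, U), Pow(Add(U, 100), -1)) = Mul(Mul(2, U), Pow(Add(100, U), -1)) = Mul(2, U, Pow(Add(100, U), -1)))
Add(Pow(Function('Z')(-561, 616), -1), Function('N')(-352)) = Add(Pow(246, -1), Mul(2, -352, Pow(Add(100, -352), -1))) = Add(Rational(1, 246), Mul(2, -352, Pow(-252, -1))) = Add(Rational(1, 246), Mul(2, -352, Rational(-1, 252))) = Add(Rational(1, 246), Rational(176, 63)) = Rational(14453, 5166)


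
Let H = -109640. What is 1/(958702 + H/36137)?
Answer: 36137/34644504534 ≈ 1.0431e-6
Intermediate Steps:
1/(958702 + H/36137) = 1/(958702 - 109640/36137) = 1/(34644504534/36137) = 36137/34644504534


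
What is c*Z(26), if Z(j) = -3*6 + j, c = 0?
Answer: 0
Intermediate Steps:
Z(j) = -18 + j
c*Z(26) = 0*(-18 + 26) = 0*8 = 0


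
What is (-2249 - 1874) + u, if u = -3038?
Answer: -7161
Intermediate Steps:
(-2249 - 1874) + u = (-2249 - 1874) - 3038 = -4123 - 3038 = -7161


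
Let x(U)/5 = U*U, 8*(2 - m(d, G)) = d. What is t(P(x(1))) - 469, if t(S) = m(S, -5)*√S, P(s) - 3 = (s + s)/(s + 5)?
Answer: -466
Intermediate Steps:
m(d, G) = 2 - d/8
x(U) = 5*U² (x(U) = 5*(U*U) = 5*U²)
P(s) = 3 + 2*s/(5 + s) (P(s) = 3 + (s + s)/(s + 5) = 3 + (2*s)/(5 + s) = 3 + 2*s/(5 + s))
t(S) = √S*(2 - S/8) (t(S) = (2 - S/8)*√S = √S*(2 - S/8))
t(P(x(1))) - 469 = √(5*(3 + 5*1²)/(5 + 5*1²))*(16 - 5*(3 + 5*1²)/(5 + 5*1²))/8 - 469 = √(5*(3 + 5*1)/(5 + 5*1))*(16 - 5*(3 + 5*1)/(5 + 5*1))/8 - 469 = √(5*(3 + 5)/(5 + 5))*(16 - 5*(3 + 5)/(5 + 5))/8 - 469 = √(5*8/10)*(16 - 5*8/10)/8 - 469 = √(5*(⅒)*8)*(16 - 5*8/10)/8 - 469 = √4*(16 - 1*4)/8 - 469 = (⅛)*2*(16 - 4) - 469 = (⅛)*2*12 - 469 = 3 - 469 = -466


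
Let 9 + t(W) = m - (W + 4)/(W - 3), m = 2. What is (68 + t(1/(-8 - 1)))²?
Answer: 62001/16 ≈ 3875.1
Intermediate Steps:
t(W) = -7 - (4 + W)/(-3 + W) (t(W) = -9 + (2 - (W + 4)/(W - 3)) = -9 + (2 - (4 + W)/(-3 + W)) = -7 - (4 + W)/(-3 + W))
(68 + t(1/(-8 - 1)))² = (68 + (17 - 8/(-8 - 1))/(-3 + 1/(-8 - 1)))² = (68 + (17 - 8/(-9))/(-3 + 1/(-9)))² = (68 + (17 - 8*(-⅑))/(-3 - ⅑))² = (68 + (17 + 8/9)/(-28/9))² = (68 - 9/28*161/9)² = (68 - 23/4)² = (249/4)² = 62001/16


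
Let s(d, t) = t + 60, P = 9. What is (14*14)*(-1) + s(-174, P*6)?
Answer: -82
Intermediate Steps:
s(d, t) = 60 + t
(14*14)*(-1) + s(-174, P*6) = (14*14)*(-1) + (60 + 9*6) = 196*(-1) + (60 + 54) = -196 + 114 = -82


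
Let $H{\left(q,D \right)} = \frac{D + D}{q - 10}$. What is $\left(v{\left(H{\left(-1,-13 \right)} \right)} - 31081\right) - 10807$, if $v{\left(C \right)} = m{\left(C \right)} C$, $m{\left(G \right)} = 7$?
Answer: $- \frac{460586}{11} \approx -41871.0$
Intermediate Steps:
$H{\left(q,D \right)} = \frac{2 D}{-10 + q}$
$v{\left(C \right)} = 7 C$
$\left(v{\left(H{\left(-1,-13 \right)} \right)} - 31081\right) - 10807 = \left(7 \cdot 2 \left(-13\right) \frac{1}{-10 - 1} - 31081\right) - 10807 = \left(7 \cdot 2 \left(-13\right) \frac{1}{-11} - 31081\right) - 10807 = \left(7 \cdot 2 \left(-13\right) \left(- \frac{1}{11}\right) - 31081\right) - 10807 = \left(7 \cdot \frac{26}{11} - 31081\right) - 10807 = \left(\frac{182}{11} - 31081\right) - 10807 = - \frac{341709}{11} - 10807 = - \frac{460586}{11}$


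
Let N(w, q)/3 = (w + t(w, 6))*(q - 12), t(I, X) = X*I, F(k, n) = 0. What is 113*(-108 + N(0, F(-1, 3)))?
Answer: -12204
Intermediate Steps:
t(I, X) = I*X
N(w, q) = 21*w*(-12 + q) (N(w, q) = 3*((w + w*6)*(q - 12)) = 3*((w + 6*w)*(-12 + q)) = 3*((7*w)*(-12 + q)) = 3*(7*w*(-12 + q)) = 21*w*(-12 + q))
113*(-108 + N(0, F(-1, 3))) = 113*(-108 + 21*0*(-12 + 0)) = 113*(-108 + 21*0*(-12)) = 113*(-108 + 0) = 113*(-108) = -12204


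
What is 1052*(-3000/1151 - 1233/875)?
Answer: -4254480516/1007125 ≈ -4224.4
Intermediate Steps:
1052*(-3000/1151 - 1233/875) = 1052*(-4044183/1007125) = -4254480516/1007125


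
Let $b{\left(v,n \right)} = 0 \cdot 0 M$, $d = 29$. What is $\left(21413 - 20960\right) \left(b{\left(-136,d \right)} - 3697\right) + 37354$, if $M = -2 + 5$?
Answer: $-1637387$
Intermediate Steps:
$M = 3$
$b{\left(v,n \right)} = 0$ ($b{\left(v,n \right)} = 0 \cdot 0 \cdot 3 = 0 \cdot 3 = 0$)
$\left(21413 - 20960\right) \left(b{\left(-136,d \right)} - 3697\right) + 37354 = \left(21413 - 20960\right) \left(0 - 3697\right) + 37354 = 453 \left(-3697\right) + 37354 = -1674741 + 37354 = -1637387$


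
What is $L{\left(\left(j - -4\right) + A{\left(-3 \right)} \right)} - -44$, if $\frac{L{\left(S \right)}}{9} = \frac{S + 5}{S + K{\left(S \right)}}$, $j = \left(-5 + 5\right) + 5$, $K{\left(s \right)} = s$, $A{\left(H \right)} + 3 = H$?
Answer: $56$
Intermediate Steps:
$A{\left(H \right)} = -3 + H$
$j = 5$ ($j = 0 + 5 = 5$)
$L{\left(S \right)} = \frac{9 \left(5 + S\right)}{2 S}$ ($L{\left(S \right)} = 9 \frac{S + 5}{S + S} = 9 \frac{5 + S}{2 S} = \frac{9 \left(5 + S\right)}{2 S}$)
$L{\left(\left(j - -4\right) + A{\left(-3 \right)} \right)} - -44 = \frac{9 \left(5 + \left(\left(5 - -4\right) - 6\right)\right)}{2 \left(\left(5 - -4\right) - 6\right)} - -44 = \frac{9 \left(5 + \left(\left(5 + 4\right) - 6\right)\right)}{2 \left(\left(5 + 4\right) - 6\right)} + 44 = \frac{9 \left(5 + \left(9 - 6\right)\right)}{2 \left(9 - 6\right)} + 44 = \frac{9 \left(5 + 3\right)}{2 \cdot 3} + 44 = \frac{9}{2} \cdot \frac{1}{3} \cdot 8 + 44 = 12 + 44 = 56$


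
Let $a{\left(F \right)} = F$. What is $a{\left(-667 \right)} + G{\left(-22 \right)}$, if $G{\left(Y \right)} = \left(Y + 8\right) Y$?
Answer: $-359$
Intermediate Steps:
$G{\left(Y \right)} = Y \left(8 + Y\right)$ ($G{\left(Y \right)} = \left(8 + Y\right) Y = Y \left(8 + Y\right)$)
$a{\left(-667 \right)} + G{\left(-22 \right)} = -667 - 22 \left(8 - 22\right) = -667 - -308 = -667 + 308 = -359$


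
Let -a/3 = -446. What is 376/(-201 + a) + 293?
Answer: 333517/1137 ≈ 293.33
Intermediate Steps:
a = 1338 (a = -3*(-446) = 1338)
376/(-201 + a) + 293 = 376/(-201 + 1338) + 293 = 376/1137 + 293 = 333517/1137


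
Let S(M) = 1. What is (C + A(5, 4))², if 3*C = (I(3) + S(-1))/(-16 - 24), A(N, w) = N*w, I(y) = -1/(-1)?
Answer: 1437601/3600 ≈ 399.33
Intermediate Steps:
I(y) = 1 (I(y) = -1*(-1) = 1)
C = -1/60 (C = ((1 + 1)/(-16 - 24))/3 = (2/(-40))/3 = (2*(-1/40))/3 = (⅓)*(-1/20) = -1/60 ≈ -0.016667)
(C + A(5, 4))² = (-1/60 + 5*4)² = (-1/60 + 20)² = (1199/60)² = 1437601/3600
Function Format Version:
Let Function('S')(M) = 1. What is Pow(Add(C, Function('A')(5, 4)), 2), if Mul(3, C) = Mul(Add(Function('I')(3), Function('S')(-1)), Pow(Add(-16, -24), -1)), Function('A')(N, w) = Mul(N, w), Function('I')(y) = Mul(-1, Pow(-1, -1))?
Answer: Rational(1437601, 3600) ≈ 399.33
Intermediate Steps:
Function('I')(y) = 1 (Function('I')(y) = Mul(-1, -1) = 1)
C = Rational(-1, 60) (C = Mul(Rational(1, 3), Mul(Add(1, 1), Pow(Add(-16, -24), -1))) = Mul(Rational(1, 3), Mul(2, Pow(-40, -1))) = Mul(Rational(1, 3), Mul(2, Rational(-1, 40))) = Mul(Rational(1, 3), Rational(-1, 20)) = Rational(-1, 60) ≈ -0.016667)
Pow(Add(C, Function('A')(5, 4)), 2) = Pow(Add(Rational(-1, 60), Mul(5, 4)), 2) = Pow(Add(Rational(-1, 60), 20), 2) = Pow(Rational(1199, 60), 2) = Rational(1437601, 3600)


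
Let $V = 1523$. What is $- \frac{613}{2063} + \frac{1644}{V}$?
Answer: $\frac{2457973}{3141949} \approx 0.78231$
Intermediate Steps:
$- \frac{613}{2063} + \frac{1644}{V} = - \frac{613}{2063} + \frac{1644}{1523} = \frac{2457973}{3141949}$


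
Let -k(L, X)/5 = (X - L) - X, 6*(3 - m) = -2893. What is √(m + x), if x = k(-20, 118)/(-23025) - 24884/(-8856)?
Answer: √6262276914366/113283 ≈ 22.090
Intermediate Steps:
m = 2911/6 (m = 3 - ⅙*(-2893) = 3 + 2893/6 = 2911/6 ≈ 485.17)
k(L, X) = 5*L (k(L, X) = -5*((X - L) - X) = -(-5)*L = 5*L)
x = 1912799/679698 (x = (5*(-20))/(-23025) - 24884/(-8856) = -100*(-1/23025) - 24884*(-1/8856) = 4/921 + 6221/2214 = 1912799/679698 ≈ 2.8142)
√(m + x) = √(2911/6 + 1912799/679698) = √(165839806/339849) = √6262276914366/113283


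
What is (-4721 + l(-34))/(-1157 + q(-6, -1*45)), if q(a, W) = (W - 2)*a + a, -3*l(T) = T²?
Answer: 15319/2643 ≈ 5.7961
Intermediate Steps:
l(T) = -T²/3
q(a, W) = a + a*(-2 + W) (q(a, W) = (-2 + W)*a + a = a*(-2 + W) + a = a + a*(-2 + W))
(-4721 + l(-34))/(-1157 + q(-6, -1*45)) = (-4721 - ⅓*(-34)²)/(-1157 - 6*(-1 - 1*45)) = (-4721 - ⅓*1156)/(-1157 - 6*(-1 - 45)) = (-4721 - 1156/3)/(-1157 - 6*(-46)) = -15319/(3*(-1157 + 276)) = -15319/3/(-881) = -15319/3*(-1/881) = 15319/2643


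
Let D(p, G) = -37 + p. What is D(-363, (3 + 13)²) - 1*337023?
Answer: -337423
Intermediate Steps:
D(-363, (3 + 13)²) - 1*337023 = (-37 - 363) - 1*337023 = -400 - 337023 = -337423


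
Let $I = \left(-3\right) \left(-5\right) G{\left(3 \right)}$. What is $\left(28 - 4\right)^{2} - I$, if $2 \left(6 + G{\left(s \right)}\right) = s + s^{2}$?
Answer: $576$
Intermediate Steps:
$G{\left(s \right)} = -6 + \frac{s}{2} + \frac{s^{2}}{2}$ ($G{\left(s \right)} = -6 + \frac{s + s^{2}}{2} = -6 + \left(\frac{s}{2} + \frac{s^{2}}{2}\right) = -6 + \frac{s}{2} + \frac{s^{2}}{2}$)
$I = 0$ ($I = \left(-3\right) \left(-5\right) \left(-6 + \frac{1}{2} \cdot 3 + \frac{3^{2}}{2}\right) = 15 \left(-6 + \frac{3}{2} + \frac{1}{2} \cdot 9\right) = 15 \left(-6 + \frac{3}{2} + \frac{9}{2}\right) = 15 \cdot 0 = 0$)
$\left(28 - 4\right)^{2} - I = \left(28 - 4\right)^{2} - 0 = 24^{2} + 0 = 576 + 0 = 576$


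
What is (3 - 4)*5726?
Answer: -5726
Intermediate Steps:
(3 - 4)*5726 = -1*5726 = -5726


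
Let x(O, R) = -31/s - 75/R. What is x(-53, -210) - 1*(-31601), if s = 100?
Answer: 22120733/700 ≈ 31601.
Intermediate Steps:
x(O, R) = -31/100 - 75/R
x(-53, -210) - 1*(-31601) = (-31/100 - 75/(-210)) - 1*(-31601) = (-31/100 - 75*(-1/210)) + 31601 = (-31/100 + 5/14) + 31601 = 33/700 + 31601 = 22120733/700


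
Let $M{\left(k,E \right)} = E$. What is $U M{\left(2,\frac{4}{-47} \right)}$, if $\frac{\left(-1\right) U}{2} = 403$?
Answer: $\frac{3224}{47} \approx 68.596$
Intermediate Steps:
$U = -806$ ($U = \left(-2\right) 403 = -806$)
$U M{\left(2,\frac{4}{-47} \right)} = - 806 \frac{4}{-47} = - 806 \cdot 4 \left(- \frac{1}{47}\right) = \left(-806\right) \left(- \frac{4}{47}\right) = \frac{3224}{47}$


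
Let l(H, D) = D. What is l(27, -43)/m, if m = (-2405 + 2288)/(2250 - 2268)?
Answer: -86/13 ≈ -6.6154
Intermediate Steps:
m = 13/2 (m = -117/(-18) = -117*(-1/18) = 13/2 ≈ 6.5000)
l(27, -43)/m = -43/13/2 = -43*2/13 = -86/13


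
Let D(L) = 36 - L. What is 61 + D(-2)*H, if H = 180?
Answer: 6901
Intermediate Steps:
61 + D(-2)*H = 61 + (36 - 1*(-2))*180 = 61 + (36 + 2)*180 = 61 + 38*180 = 61 + 6840 = 6901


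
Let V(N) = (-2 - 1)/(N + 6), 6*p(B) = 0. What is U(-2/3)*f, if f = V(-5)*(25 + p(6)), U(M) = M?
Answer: 50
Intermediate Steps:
p(B) = 0 (p(B) = (⅙)*0 = 0)
V(N) = -3/(6 + N)
f = -75 (f = (-3/(6 - 5))*(25 + 0) = -3/1*25 = -3*1*25 = -3*25 = -75)
U(-2/3)*f = -2/3*(-75) = -2*⅓*(-75) = -⅔*(-75) = 50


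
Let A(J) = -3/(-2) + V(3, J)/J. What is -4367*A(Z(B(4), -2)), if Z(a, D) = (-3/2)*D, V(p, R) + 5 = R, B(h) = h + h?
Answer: -21835/6 ≈ -3639.2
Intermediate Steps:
B(h) = 2*h
V(p, R) = -5 + R
Z(a, D) = -3*D/2 (Z(a, D) = (-3*1/2)*D = -3*D/2)
A(J) = 3/2 + (-5 + J)/J (A(J) = -3/(-2) + (-5 + J)/J = -3*(-1/2) + (-5 + J)/J = 3/2 + (-5 + J)/J)
-4367*A(Z(B(4), -2)) = -4367*(5/2 - 5/((-3/2*(-2)))) = -4367*(5/2 - 5/3) = -4367*5/6 = -21835/6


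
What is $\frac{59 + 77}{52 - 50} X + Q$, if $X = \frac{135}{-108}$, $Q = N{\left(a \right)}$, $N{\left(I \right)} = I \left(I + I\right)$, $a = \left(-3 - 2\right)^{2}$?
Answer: $1165$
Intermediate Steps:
$a = 25$ ($a = \left(-5\right)^{2} = 25$)
$N{\left(I \right)} = 2 I^{2}$ ($N{\left(I \right)} = I 2 I = 2 I^{2}$)
$Q = 1250$ ($Q = 2 \cdot 25^{2} = 2 \cdot 625 = 1250$)
$X = - \frac{5}{4}$ ($X = 135 \left(- \frac{1}{108}\right) = - \frac{5}{4} \approx -1.25$)
$\frac{59 + 77}{52 - 50} X + Q = \frac{59 + 77}{52 - 50} \left(- \frac{5}{4}\right) + 1250 = \frac{136}{2} \left(- \frac{5}{4}\right) + 1250 = 136 \cdot \frac{1}{2} \left(- \frac{5}{4}\right) + 1250 = 68 \left(- \frac{5}{4}\right) + 1250 = -85 + 1250 = 1165$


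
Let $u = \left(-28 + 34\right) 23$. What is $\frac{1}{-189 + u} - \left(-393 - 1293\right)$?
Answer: $\frac{85985}{51} \approx 1686.0$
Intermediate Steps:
$u = 138$ ($u = 6 \cdot 23 = 138$)
$\frac{1}{-189 + u} - \left(-393 - 1293\right) = \frac{1}{-189 + 138} - \left(-393 - 1293\right) = \frac{1}{-51} - -1686 = - \frac{1}{51} + 1686 = \frac{85985}{51}$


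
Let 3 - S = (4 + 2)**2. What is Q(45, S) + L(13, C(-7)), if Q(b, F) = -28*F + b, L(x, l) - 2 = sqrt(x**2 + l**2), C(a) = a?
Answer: 971 + sqrt(218) ≈ 985.76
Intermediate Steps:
S = -33 (S = 3 - (4 + 2)**2 = 3 - 1*6**2 = 3 - 1*36 = 3 - 36 = -33)
L(x, l) = 2 + sqrt(l**2 + x**2) (L(x, l) = 2 + sqrt(x**2 + l**2) = 2 + sqrt(l**2 + x**2))
Q(b, F) = b - 28*F
Q(45, S) + L(13, C(-7)) = (45 - 28*(-33)) + (2 + sqrt((-7)**2 + 13**2)) = (45 + 924) + (2 + sqrt(49 + 169)) = 969 + (2 + sqrt(218)) = 971 + sqrt(218)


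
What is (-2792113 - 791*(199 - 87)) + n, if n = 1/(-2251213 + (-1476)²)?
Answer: -209245769086/72637 ≈ -2.8807e+6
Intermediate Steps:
n = -1/72637 (n = 1/(-2251213 + 2178576) = 1/(-72637) = -1/72637 ≈ -1.3767e-5)
(-2792113 - 791*(199 - 87)) + n = (-2792113 - 791*(199 - 87)) - 1/72637 = (-2792113 - 791*112) - 1/72637 = (-2792113 - 88592) - 1/72637 = -2880705 - 1/72637 = -209245769086/72637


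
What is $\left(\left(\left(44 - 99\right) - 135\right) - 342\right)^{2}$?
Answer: $283024$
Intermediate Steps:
$\left(\left(\left(44 - 99\right) - 135\right) - 342\right)^{2} = \left(\left(-55 - 135\right) - 342\right)^{2} = \left(-190 - 342\right)^{2} = \left(-532\right)^{2} = 283024$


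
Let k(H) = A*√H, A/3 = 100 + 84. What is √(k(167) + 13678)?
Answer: √(13678 + 552*√167) ≈ 144.26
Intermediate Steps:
A = 552 (A = 3*(100 + 84) = 3*184 = 552)
k(H) = 552*√H
√(k(167) + 13678) = √(552*√167 + 13678) = √(13678 + 552*√167)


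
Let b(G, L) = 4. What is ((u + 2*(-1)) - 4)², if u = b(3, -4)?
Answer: 4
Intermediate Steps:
u = 4
((u + 2*(-1)) - 4)² = ((4 + 2*(-1)) - 4)² = ((4 - 2) - 4)² = (2 - 4)² = (-2)² = 4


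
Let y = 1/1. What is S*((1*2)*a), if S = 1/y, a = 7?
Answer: 14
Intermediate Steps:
y = 1
S = 1 (S = 1/1 = 1)
S*((1*2)*a) = 1*((1*2)*7) = 1*(2*7) = 1*14 = 14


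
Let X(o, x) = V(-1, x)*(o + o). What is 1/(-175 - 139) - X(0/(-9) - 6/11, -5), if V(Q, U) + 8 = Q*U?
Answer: -11315/3454 ≈ -3.2759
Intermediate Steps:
V(Q, U) = -8 + Q*U
X(o, x) = 2*o*(-8 - x) (X(o, x) = (-8 - x)*(o + o) = (-8 - x)*(2*o) = 2*o*(-8 - x))
1/(-175 - 139) - X(0/(-9) - 6/11, -5) = 1/(-175 - 139) - (-2)*(0/(-9) - 6/11)*(8 - 5) = 1/(-314) - (-2)*(0*(-1/9) - 6*1/11)*3 = -1/314 - (-2)*(0 - 6/11)*3 = -1/314 - (-2)*(-6)*3/11 = -1/314 - 1*36/11 = -1/314 - 36/11 = -11315/3454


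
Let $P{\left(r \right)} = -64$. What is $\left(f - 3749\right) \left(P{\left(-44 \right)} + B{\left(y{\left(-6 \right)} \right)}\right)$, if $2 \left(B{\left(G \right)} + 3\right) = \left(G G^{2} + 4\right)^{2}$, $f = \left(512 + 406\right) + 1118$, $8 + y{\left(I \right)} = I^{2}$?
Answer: $-412889359413$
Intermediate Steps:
$y{\left(I \right)} = -8 + I^{2}$
$f = 2036$ ($f = 918 + 1118 = 2036$)
$B{\left(G \right)} = -3 + \frac{\left(4 + G^{3}\right)^{2}}{2}$ ($B{\left(G \right)} = -3 + \frac{\left(G G^{2} + 4\right)^{2}}{2} = -3 + \frac{\left(G^{3} + 4\right)^{2}}{2} = -3 + \frac{\left(4 + G^{3}\right)^{2}}{2}$)
$\left(f - 3749\right) \left(P{\left(-44 \right)} + B{\left(y{\left(-6 \right)} \right)}\right) = \left(2036 - 3749\right) \left(-64 - \left(3 - \frac{\left(4 + \left(-8 + \left(-6\right)^{2}\right)^{3}\right)^{2}}{2}\right)\right) = - 1713 \left(-64 - \left(3 - \frac{\left(4 + \left(-8 + 36\right)^{3}\right)^{2}}{2}\right)\right) = - 1713 \left(-64 - \left(3 - \frac{\left(4 + 28^{3}\right)^{2}}{2}\right)\right) = - 1713 \left(-64 - \left(3 - \frac{\left(4 + 21952\right)^{2}}{2}\right)\right) = - 1713 \left(-64 - \left(3 - \frac{21956^{2}}{2}\right)\right) = - 1713 \left(-64 + \left(-3 + \frac{1}{2} \cdot 482065936\right)\right) = - 1713 \left(-64 + \left(-3 + 241032968\right)\right) = - 1713 \left(-64 + 241032965\right) = \left(-1713\right) 241032901 = -412889359413$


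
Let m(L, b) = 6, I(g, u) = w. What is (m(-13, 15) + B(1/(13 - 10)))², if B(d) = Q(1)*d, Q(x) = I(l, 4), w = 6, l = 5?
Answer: 64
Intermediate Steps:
I(g, u) = 6
Q(x) = 6
B(d) = 6*d
(m(-13, 15) + B(1/(13 - 10)))² = (6 + 6/(13 - 10))² = (6 + 6/3)² = (6 + 6*(⅓))² = (6 + 2)² = 8² = 64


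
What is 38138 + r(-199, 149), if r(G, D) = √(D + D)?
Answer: 38138 + √298 ≈ 38155.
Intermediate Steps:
r(G, D) = √2*√D (r(G, D) = √(2*D) = √2*√D)
38138 + r(-199, 149) = 38138 + √2*√149 = 38138 + √298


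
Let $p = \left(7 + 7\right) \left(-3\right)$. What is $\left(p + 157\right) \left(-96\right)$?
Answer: $-11040$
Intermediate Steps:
$p = -42$ ($p = 14 \left(-3\right) = -42$)
$\left(p + 157\right) \left(-96\right) = \left(-42 + 157\right) \left(-96\right) = 115 \left(-96\right) = -11040$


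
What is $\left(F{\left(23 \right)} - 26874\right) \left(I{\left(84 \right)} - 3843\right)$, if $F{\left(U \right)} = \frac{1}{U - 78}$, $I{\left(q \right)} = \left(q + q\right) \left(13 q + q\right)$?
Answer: $- \frac{57267860895}{11} \approx -5.2062 \cdot 10^{9}$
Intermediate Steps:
$I{\left(q \right)} = 28 q^{2}$ ($I{\left(q \right)} = 2 q 14 q = 28 q^{2}$)
$F{\left(U \right)} = \frac{1}{-78 + U}$
$\left(F{\left(23 \right)} - 26874\right) \left(I{\left(84 \right)} - 3843\right) = \left(\frac{1}{-78 + 23} - 26874\right) \left(28 \cdot 84^{2} - 3843\right) = \left(\frac{1}{-55} - 26874\right) \left(28 \cdot 7056 - 3843\right) = \left(- \frac{1}{55} - 26874\right) \left(197568 - 3843\right) = \left(- \frac{1478071}{55}\right) 193725 = - \frac{57267860895}{11}$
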